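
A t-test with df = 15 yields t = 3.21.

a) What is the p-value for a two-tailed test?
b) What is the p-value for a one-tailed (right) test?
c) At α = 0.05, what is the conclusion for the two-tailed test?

Using t-distribution with df = 15:
a) Two-tailed: p = 2×P(T > 3.21) = 0.0058
b) One-tailed: p = P(T > 3.21) = 0.0029
c) 0.0058 < 0.05, reject H₀

Answer: a) 0.0058, b) 0.0029, c) reject H₀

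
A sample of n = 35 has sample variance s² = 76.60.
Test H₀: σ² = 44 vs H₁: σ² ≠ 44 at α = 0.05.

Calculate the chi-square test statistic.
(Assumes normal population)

df = n - 1 = 34
χ² = (n-1)s²/σ₀² = 34×76.60/44 = 59.1909
Critical values: χ²_{0.975,34} = 19.806, χ²_{0.025,34} = 51.966
Rejection region: χ² < 19.806 or χ² > 51.966
Decision: reject H₀

Answer: χ² = 59.1909, reject H₀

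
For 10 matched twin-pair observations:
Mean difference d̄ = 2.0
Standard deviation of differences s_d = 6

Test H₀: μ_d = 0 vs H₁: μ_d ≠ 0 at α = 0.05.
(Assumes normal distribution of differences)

df = n - 1 = 9
SE = s_d/√n = 6/√10 = 1.8974
t = d̄/SE = 2.0/1.8974 = 1.0541
Critical value: t_{0.025,9} = ±2.262
p-value ≈ 0.3193
Decision: fail to reject H₀

Answer: t = 1.0541, fail to reject H₀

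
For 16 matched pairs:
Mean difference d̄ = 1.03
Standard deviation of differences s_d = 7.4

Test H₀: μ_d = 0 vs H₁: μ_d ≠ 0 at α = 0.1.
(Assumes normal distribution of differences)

Answer: t = 0.5568, fail to reject H₀

Derivation:
df = n - 1 = 15
SE = s_d/√n = 7.4/√16 = 1.8500
t = d̄/SE = 1.03/1.8500 = 0.5568
Critical value: t_{0.05,15} = ±1.753
p-value ≈ 0.5859
Decision: fail to reject H₀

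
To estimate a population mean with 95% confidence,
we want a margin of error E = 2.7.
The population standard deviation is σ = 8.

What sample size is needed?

Answer: n = 34

Derivation:
z_0.025 = 1.960
n = (z×σ/E)² = (1.960×8/2.7)²
n = 33.7260
Round up: n = 34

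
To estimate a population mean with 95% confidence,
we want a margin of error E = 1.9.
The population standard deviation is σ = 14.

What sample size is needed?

z_0.025 = 1.960
n = (z×σ/E)² = (1.960×14/1.9)²
n = 208.5744
Round up: n = 209

Answer: n = 209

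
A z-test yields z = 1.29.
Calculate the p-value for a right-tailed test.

Answer: p-value ≈ 0.0985

Derivation:
For z = 1.29:
p = P(Z > 1.29) = 1 - Φ(1.29) = 0.0985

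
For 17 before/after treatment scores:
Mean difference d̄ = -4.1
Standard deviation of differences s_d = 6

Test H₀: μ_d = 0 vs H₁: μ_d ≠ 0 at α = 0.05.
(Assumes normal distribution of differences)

Answer: t = -2.8175, reject H₀

Derivation:
df = n - 1 = 16
SE = s_d/√n = 6/√17 = 1.4552
t = d̄/SE = -4.1/1.4552 = -2.8175
Critical value: t_{0.025,16} = ±2.120
p-value ≈ 0.0124
Decision: reject H₀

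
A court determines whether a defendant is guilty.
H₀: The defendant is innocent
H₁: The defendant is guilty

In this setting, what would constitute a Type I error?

Answer: Convicting an innocent person

Derivation:
Type I error: rejecting H₀ when it is actually true (false positive).
Type II error: failing to reject H₀ when H₁ is actually true (false negative).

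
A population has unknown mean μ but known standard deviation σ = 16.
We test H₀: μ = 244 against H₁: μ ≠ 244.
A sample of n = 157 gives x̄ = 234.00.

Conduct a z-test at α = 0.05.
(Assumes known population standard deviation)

Answer: z = -7.8315, reject H₀

Derivation:
Standard error: SE = σ/√n = 16/√157 = 1.2769
z-statistic: z = (x̄ - μ₀)/SE = (234.00 - 244)/1.2769 = -7.8315
Critical value: ±1.960
p-value < 0.0001
Decision: reject H₀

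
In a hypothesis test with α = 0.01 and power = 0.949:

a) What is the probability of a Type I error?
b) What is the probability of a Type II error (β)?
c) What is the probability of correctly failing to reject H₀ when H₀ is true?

a) Type I error probability = α = 0.01
b) Power = P(reject H₀ | H₁ true) = 1 - β = 0.949, so Type II error probability = β = 1 - Power = 0.051
c) P(fail to reject H₀ | H₀ true) = 1 - α = 0.99

Answer: a) 0.01, b) 0.051, c) 0.99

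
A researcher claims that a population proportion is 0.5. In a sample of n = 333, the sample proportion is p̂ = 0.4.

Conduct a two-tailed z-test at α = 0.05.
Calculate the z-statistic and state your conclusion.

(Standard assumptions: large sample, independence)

H₀: p = 0.5, H₁: p ≠ 0.5
Standard error: SE = √(p₀(1-p₀)/n) = √(0.5×0.5/333) = 0.027400
z-statistic: z = (p̂ - p₀)/SE = (0.4 - 0.5)/0.027400 = -3.6496
Critical value: z_0.025 = ±1.960
p-value = 0.0003
Decision: reject H₀ at α = 0.05

Answer: z = -3.6496, reject H₀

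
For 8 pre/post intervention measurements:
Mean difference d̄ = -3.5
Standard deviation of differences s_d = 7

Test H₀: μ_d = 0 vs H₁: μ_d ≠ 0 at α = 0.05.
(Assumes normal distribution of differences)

Answer: t = -1.4142, fail to reject H₀

Derivation:
df = n - 1 = 7
SE = s_d/√n = 7/√8 = 2.4749
t = d̄/SE = -3.5/2.4749 = -1.4142
Critical value: t_{0.025,7} = ±2.365
p-value ≈ 0.2002
Decision: fail to reject H₀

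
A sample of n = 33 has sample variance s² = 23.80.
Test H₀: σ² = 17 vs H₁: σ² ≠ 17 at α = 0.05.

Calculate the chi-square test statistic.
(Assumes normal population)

df = n - 1 = 32
χ² = (n-1)s²/σ₀² = 32×23.80/17 = 44.8000
Critical values: χ²_{0.975,32} = 18.291, χ²_{0.025,32} = 49.480
Rejection region: χ² < 18.291 or χ² > 49.480
Decision: fail to reject H₀

Answer: χ² = 44.8000, fail to reject H₀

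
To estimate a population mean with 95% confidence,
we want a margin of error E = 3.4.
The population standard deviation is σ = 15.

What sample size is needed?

Answer: n = 75

Derivation:
z_0.025 = 1.960
n = (z×σ/E)² = (1.960×15/3.4)²
n = 74.7716
Round up: n = 75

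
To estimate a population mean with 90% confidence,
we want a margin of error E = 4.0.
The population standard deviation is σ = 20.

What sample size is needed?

Answer: n = 68

Derivation:
z_0.05 = 1.645
n = (z×σ/E)² = (1.645×20/4.0)²
n = 67.6506
Round up: n = 68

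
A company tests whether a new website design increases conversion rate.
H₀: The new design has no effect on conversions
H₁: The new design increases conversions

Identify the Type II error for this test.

Answer: Keeping the old design when the new one would have increased conversions

Derivation:
Type I error (α): Rejecting H₀ when H₀ is true
Type II error (β): Failing to reject H₀ when H₁ is true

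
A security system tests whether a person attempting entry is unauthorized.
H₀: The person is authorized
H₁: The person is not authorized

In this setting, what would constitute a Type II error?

Answer: Granting entry to an unauthorized person

Derivation:
Type I error (α): Rejecting H₀ when H₀ is true
Type II error (β): Failing to reject H₀ when H₁ is true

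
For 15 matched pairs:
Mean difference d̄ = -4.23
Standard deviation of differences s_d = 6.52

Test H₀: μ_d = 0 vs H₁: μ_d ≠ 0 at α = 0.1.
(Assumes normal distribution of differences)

Answer: t = -2.5126, reject H₀

Derivation:
df = n - 1 = 14
SE = s_d/√n = 6.52/√15 = 1.6835
t = d̄/SE = -4.23/1.6835 = -2.5126
Critical value: t_{0.05,14} = ±1.761
p-value ≈ 0.0249
Decision: reject H₀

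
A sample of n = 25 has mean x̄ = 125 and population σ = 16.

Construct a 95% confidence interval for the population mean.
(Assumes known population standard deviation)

Confidence level: 95%, α = 0.05
z_0.025 = 1.960
SE = σ/√n = 16/√25 = 3.2000
Margin of error = 1.960 × 3.2000 = 6.2720
CI: x̄ ± margin = 125 ± 6.2720
CI: (118.7280, 131.2720)

Answer: (118.7280, 131.2720)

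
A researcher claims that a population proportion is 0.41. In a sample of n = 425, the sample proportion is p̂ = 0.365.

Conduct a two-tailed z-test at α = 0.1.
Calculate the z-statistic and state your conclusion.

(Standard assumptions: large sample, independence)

Answer: z = -1.8862, reject H₀

Derivation:
H₀: p = 0.41, H₁: p ≠ 0.41
Standard error: SE = √(p₀(1-p₀)/n) = √(0.41×0.59/425) = 0.023857
z-statistic: z = (p̂ - p₀)/SE = (0.365 - 0.41)/0.023857 = -1.8862
Critical value: z_0.05 = ±1.645
p-value = 0.0593
Decision: reject H₀ at α = 0.1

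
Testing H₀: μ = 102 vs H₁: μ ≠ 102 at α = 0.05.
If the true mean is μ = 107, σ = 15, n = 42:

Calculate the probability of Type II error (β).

Answer: β ≈ 0.4206

Derivation:
SE = σ/√n = 15/√42 = 2.3146
Critical values: μ₀ ± z_0.025×SE = 102 ± 1.960×2.3146
Acceptance region: (97.4634, 106.5366)
Under H₁ (μ = 107): z_high = (106.5366 - 107)/2.3146 = -0.2002, z_low = (97.4634 - 107)/2.3146 = -4.1202
β = P(not reject | H₁) = Φ(-0.2002) - Φ(-4.1202) ≈ 0.4206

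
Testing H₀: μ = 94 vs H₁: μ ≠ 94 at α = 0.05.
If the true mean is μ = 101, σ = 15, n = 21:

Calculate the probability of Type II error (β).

Answer: β ≈ 0.4291

Derivation:
SE = σ/√n = 15/√21 = 3.2733
Critical values: μ₀ ± z_0.025×SE = 94 ± 1.960×3.2733
Acceptance region: (87.5843, 100.4157)
Under H₁ (μ = 101): z_high = (100.4157 - 101)/3.2733 = -0.1785, z_low = (87.5843 - 101)/3.2733 = -4.0985
β = P(not reject | H₁) = Φ(-0.1785) - Φ(-4.0985) ≈ 0.4291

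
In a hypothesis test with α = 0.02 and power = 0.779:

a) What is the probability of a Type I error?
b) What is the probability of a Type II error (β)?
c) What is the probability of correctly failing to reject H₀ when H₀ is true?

Answer: a) 0.02, b) 0.221, c) 0.98

Derivation:
a) Type I error probability = α = 0.02
b) Power = P(reject H₀ | H₁ true) = 1 - β = 0.779, so Type II error probability = β = 1 - Power = 0.221
c) P(fail to reject H₀ | H₀ true) = 1 - α = 0.98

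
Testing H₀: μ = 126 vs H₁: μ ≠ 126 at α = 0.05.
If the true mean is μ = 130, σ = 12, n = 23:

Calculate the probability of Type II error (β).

SE = σ/√n = 12/√23 = 2.5022
Critical values: μ₀ ± z_0.025×SE = 126 ± 1.960×2.5022
Acceptance region: (121.0957, 130.9043)
Under H₁ (μ = 130): z_high = (130.9043 - 130)/2.5022 = 0.3614, z_low = (121.0957 - 130)/2.5022 = -3.5586
β = P(not reject | H₁) = Φ(0.3614) - Φ(-3.5586) ≈ 0.6409

Answer: β ≈ 0.6409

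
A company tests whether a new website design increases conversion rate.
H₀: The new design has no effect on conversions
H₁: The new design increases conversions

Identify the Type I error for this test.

Answer: Switching to a new design that doesn't actually help

Derivation:
Type I error (α): Rejecting H₀ when H₀ is true
Type II error (β): Failing to reject H₀ when H₁ is true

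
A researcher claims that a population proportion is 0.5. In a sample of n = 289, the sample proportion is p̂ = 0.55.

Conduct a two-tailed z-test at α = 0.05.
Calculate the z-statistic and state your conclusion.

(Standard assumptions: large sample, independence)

H₀: p = 0.5, H₁: p ≠ 0.5
Standard error: SE = √(p₀(1-p₀)/n) = √(0.5×0.5/289) = 0.029412
z-statistic: z = (p̂ - p₀)/SE = (0.55 - 0.5)/0.029412 = 1.7000
Critical value: z_0.025 = ±1.960
p-value = 0.0891
Decision: fail to reject H₀ at α = 0.05

Answer: z = 1.7000, fail to reject H₀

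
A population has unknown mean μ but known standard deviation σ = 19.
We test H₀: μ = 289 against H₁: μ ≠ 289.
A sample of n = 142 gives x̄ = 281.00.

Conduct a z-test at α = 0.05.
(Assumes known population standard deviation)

Answer: z = -5.0176, reject H₀

Derivation:
Standard error: SE = σ/√n = 19/√142 = 1.5944
z-statistic: z = (x̄ - μ₀)/SE = (281.00 - 289)/1.5944 = -5.0176
Critical value: ±1.960
p-value < 0.0001
Decision: reject H₀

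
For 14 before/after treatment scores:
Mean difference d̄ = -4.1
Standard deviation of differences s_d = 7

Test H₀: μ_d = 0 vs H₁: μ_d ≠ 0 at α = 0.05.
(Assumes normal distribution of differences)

Answer: t = -2.1916, reject H₀

Derivation:
df = n - 1 = 13
SE = s_d/√n = 7/√14 = 1.8708
t = d̄/SE = -4.1/1.8708 = -2.1916
Critical value: t_{0.025,13} = ±2.160
p-value ≈ 0.0472
Decision: reject H₀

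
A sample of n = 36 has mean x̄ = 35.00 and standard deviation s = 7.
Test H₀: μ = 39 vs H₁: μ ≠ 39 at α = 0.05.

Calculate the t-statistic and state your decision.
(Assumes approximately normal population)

df = n - 1 = 35
SE = s/√n = 7/√36 = 1.1667
t = (x̄ - μ₀)/SE = (35.00 - 39)/1.1667 = -3.4285
Critical value: t_{0.025,35} = ±2.030
p-value ≈ 0.0016
Decision: reject H₀

Answer: t = -3.4285, reject H₀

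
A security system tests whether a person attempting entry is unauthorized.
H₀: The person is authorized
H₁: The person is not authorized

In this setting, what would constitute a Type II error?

A Type I error (probability α) occurs when we reject a true H₀.
A Type II error (probability β) occurs when we fail to reject a false H₀.

Answer: Granting entry to an unauthorized person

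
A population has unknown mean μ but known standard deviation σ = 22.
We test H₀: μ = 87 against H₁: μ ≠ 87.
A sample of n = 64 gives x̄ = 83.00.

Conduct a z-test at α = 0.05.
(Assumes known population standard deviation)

Answer: z = -1.4545, fail to reject H₀

Derivation:
Standard error: SE = σ/√n = 22/√64 = 2.7500
z-statistic: z = (x̄ - μ₀)/SE = (83.00 - 87)/2.7500 = -1.4545
Critical value: ±1.960
p-value = 0.1458
Decision: fail to reject H₀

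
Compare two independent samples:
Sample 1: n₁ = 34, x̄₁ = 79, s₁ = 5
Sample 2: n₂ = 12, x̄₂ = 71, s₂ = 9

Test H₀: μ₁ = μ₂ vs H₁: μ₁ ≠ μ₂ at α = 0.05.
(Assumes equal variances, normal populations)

Pooled variance: s²_p = [33×5² + 11×9²]/(44) = 39.0000
s_p = 6.2450
SE = s_p×√(1/n₁ + 1/n₂) = 6.2450×√(1/34 + 1/12) = 2.0969
t = (x̄₁ - x̄₂)/SE = (79 - 71)/2.0969 = 3.8152
df = 44, t-critical = ±2.015
Decision: reject H₀

Answer: t = 3.8152, reject H₀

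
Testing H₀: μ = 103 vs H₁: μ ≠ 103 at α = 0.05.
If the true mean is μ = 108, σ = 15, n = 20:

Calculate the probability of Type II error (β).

Answer: β ≈ 0.6803

Derivation:
SE = σ/√n = 15/√20 = 3.3541
Critical values: μ₀ ± z_0.025×SE = 103 ± 1.960×3.3541
Acceptance region: (96.4260, 109.5740)
Under H₁ (μ = 108): z_high = (109.5740 - 108)/3.3541 = 0.4693, z_low = (96.4260 - 108)/3.3541 = -3.4507
β = P(not reject | H₁) = Φ(0.4693) - Φ(-3.4507) ≈ 0.6803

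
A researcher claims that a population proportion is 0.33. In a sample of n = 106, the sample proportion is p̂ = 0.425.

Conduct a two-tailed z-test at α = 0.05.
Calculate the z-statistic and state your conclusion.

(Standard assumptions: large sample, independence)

Answer: z = 2.0801, reject H₀

Derivation:
H₀: p = 0.33, H₁: p ≠ 0.33
Standard error: SE = √(p₀(1-p₀)/n) = √(0.33×0.67/106) = 0.045671
z-statistic: z = (p̂ - p₀)/SE = (0.425 - 0.33)/0.045671 = 2.0801
Critical value: z_0.025 = ±1.960
p-value = 0.0375
Decision: reject H₀ at α = 0.05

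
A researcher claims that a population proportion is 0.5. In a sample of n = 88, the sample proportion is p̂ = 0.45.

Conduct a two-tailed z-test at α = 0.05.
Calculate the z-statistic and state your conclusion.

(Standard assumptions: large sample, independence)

H₀: p = 0.5, H₁: p ≠ 0.5
Standard error: SE = √(p₀(1-p₀)/n) = √(0.5×0.5/88) = 0.053300
z-statistic: z = (p̂ - p₀)/SE = (0.45 - 0.5)/0.053300 = -0.9381
Critical value: z_0.025 = ±1.960
p-value = 0.3482
Decision: fail to reject H₀ at α = 0.05

Answer: z = -0.9381, fail to reject H₀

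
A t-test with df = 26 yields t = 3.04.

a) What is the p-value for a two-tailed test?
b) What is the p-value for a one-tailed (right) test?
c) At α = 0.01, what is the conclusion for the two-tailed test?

Using t-distribution with df = 26:
a) Two-tailed: p = 2×P(T > 3.04) = 0.0053
b) One-tailed: p = P(T > 3.04) = 0.0027
c) 0.0053 < 0.01, reject H₀

Answer: a) 0.0053, b) 0.0027, c) reject H₀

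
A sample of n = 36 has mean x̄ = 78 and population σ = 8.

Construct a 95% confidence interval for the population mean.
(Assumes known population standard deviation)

Confidence level: 95%, α = 0.05
z_0.025 = 1.960
SE = σ/√n = 8/√36 = 1.3333
Margin of error = 1.960 × 1.3333 = 2.6133
CI: x̄ ± margin = 78 ± 2.6133
CI: (75.3867, 80.6133)

Answer: (75.3867, 80.6133)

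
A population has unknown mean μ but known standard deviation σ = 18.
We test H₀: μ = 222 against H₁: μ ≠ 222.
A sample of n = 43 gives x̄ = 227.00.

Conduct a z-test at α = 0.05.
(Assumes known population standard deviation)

Standard error: SE = σ/√n = 18/√43 = 2.7450
z-statistic: z = (x̄ - μ₀)/SE = (227.00 - 222)/2.7450 = 1.8215
Critical value: ±1.960
p-value = 0.0685
Decision: fail to reject H₀

Answer: z = 1.8215, fail to reject H₀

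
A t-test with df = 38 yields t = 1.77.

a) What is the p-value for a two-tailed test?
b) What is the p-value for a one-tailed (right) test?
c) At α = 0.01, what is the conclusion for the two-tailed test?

Using t-distribution with df = 38:
a) Two-tailed: p = 2×P(T > 1.77) = 0.0848
b) One-tailed: p = P(T > 1.77) = 0.0424
c) 0.0848 ≥ 0.01, fail to reject H₀

Answer: a) 0.0848, b) 0.0424, c) fail to reject H₀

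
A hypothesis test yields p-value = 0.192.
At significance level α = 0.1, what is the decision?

Compare p-value to α:
0.192 ≥ 0.1
Decision: fail to reject H₀

Answer: fail to reject H₀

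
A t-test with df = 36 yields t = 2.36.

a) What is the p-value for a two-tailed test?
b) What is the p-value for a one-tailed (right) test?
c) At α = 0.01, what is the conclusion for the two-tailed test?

Using t-distribution with df = 36:
a) Two-tailed: p = 2×P(T > 2.36) = 0.0238
b) One-tailed: p = P(T > 2.36) = 0.0119
c) 0.0238 ≥ 0.01, fail to reject H₀

Answer: a) 0.0238, b) 0.0119, c) fail to reject H₀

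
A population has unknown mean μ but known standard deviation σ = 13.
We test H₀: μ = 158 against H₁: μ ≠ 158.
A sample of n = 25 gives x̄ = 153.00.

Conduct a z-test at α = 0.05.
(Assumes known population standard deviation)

Answer: z = -1.9231, fail to reject H₀

Derivation:
Standard error: SE = σ/√n = 13/√25 = 2.6000
z-statistic: z = (x̄ - μ₀)/SE = (153.00 - 158)/2.6000 = -1.9231
Critical value: ±1.960
p-value = 0.0545
Decision: fail to reject H₀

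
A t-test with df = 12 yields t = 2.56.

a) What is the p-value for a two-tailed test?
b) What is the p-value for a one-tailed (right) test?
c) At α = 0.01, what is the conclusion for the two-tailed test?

Answer: a) 0.0250, b) 0.0125, c) fail to reject H₀

Derivation:
Using t-distribution with df = 12:
a) Two-tailed: p = 2×P(T > 2.56) = 0.0250
b) One-tailed: p = P(T > 2.56) = 0.0125
c) 0.0250 ≥ 0.01, fail to reject H₀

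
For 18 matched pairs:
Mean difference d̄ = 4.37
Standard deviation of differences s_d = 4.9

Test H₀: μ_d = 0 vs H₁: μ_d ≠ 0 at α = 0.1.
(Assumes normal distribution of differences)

df = n - 1 = 17
SE = s_d/√n = 4.9/√18 = 1.1549
t = d̄/SE = 4.37/1.1549 = 3.7839
Critical value: t_{0.05,17} = ±1.740
p-value ≈ 0.0015
Decision: reject H₀

Answer: t = 3.7839, reject H₀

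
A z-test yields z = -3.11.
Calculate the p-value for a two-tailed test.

For z = -3.11:
p = 2×P(Z > |-3.11|) = 2×(1 - Φ(3.11)) = 0.0019

Answer: p-value ≈ 0.0019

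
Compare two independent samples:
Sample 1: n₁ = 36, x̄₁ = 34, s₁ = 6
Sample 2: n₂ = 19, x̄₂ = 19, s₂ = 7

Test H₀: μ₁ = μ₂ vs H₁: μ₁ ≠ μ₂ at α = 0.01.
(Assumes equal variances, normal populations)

Pooled variance: s²_p = [35×6² + 18×7²]/(53) = 40.4151
s_p = 6.3573
SE = s_p×√(1/n₁ + 1/n₂) = 6.3573×√(1/36 + 1/19) = 1.8027
t = (x̄₁ - x̄₂)/SE = (34 - 19)/1.8027 = 8.3209
df = 53, t-critical = ±2.672
Decision: reject H₀

Answer: t = 8.3209, reject H₀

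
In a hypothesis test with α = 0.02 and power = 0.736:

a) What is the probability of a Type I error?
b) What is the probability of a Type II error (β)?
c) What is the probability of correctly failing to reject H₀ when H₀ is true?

Answer: a) 0.02, b) 0.264, c) 0.98

Derivation:
a) Type I error probability = α = 0.02
b) Power = P(reject H₀ | H₁ true) = 1 - β = 0.736, so Type II error probability = β = 1 - Power = 0.264
c) P(fail to reject H₀ | H₀ true) = 1 - α = 0.98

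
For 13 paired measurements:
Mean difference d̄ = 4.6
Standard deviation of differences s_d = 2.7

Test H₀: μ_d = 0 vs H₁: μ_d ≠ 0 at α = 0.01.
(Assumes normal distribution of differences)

df = n - 1 = 12
SE = s_d/√n = 2.7/√13 = 0.7488
t = d̄/SE = 4.6/0.7488 = 6.1432
Critical value: t_{0.005,12} = ±3.055
p-value < 0.0001
Decision: reject H₀

Answer: t = 6.1432, reject H₀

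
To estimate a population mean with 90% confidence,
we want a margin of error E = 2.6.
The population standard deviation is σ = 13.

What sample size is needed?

Answer: n = 68

Derivation:
z_0.05 = 1.645
n = (z×σ/E)² = (1.645×13/2.6)²
n = 67.6506
Round up: n = 68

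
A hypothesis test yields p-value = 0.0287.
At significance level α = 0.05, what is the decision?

Answer: reject H₀

Derivation:
Compare p-value to α:
0.0287 < 0.05
Decision: reject H₀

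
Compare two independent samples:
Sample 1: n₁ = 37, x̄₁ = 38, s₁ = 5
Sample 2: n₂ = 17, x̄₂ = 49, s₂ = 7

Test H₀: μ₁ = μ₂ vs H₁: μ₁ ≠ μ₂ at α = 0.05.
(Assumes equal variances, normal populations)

Answer: t = -6.5971, reject H₀

Derivation:
Pooled variance: s²_p = [36×5² + 16×7²]/(52) = 32.3846
s_p = 5.6907
SE = s_p×√(1/n₁ + 1/n₂) = 5.6907×√(1/37 + 1/17) = 1.6674
t = (x̄₁ - x̄₂)/SE = (38 - 49)/1.6674 = -6.5971
df = 52, t-critical = ±2.007
Decision: reject H₀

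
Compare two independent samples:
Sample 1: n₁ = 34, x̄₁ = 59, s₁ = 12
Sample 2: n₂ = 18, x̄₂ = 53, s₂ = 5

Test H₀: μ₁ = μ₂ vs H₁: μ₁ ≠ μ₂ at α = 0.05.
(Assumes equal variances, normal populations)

Pooled variance: s²_p = [33×12² + 17×5²]/(50) = 103.5400
s_p = 10.1755
SE = s_p×√(1/n₁ + 1/n₂) = 10.1755×√(1/34 + 1/18) = 2.9661
t = (x̄₁ - x̄₂)/SE = (59 - 53)/2.9661 = 2.0229
df = 50, t-critical = ±2.009
Decision: reject H₀

Answer: t = 2.0229, reject H₀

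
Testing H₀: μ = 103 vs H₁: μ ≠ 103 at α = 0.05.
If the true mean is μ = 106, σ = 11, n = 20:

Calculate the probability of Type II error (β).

Answer: β ≈ 0.7697

Derivation:
SE = σ/√n = 11/√20 = 2.4597
Critical values: μ₀ ± z_0.025×SE = 103 ± 1.960×2.4597
Acceptance region: (98.1790, 107.8210)
Under H₁ (μ = 106): z_high = (107.8210 - 106)/2.4597 = 0.7403, z_low = (98.1790 - 106)/2.4597 = -3.1797
β = P(not reject | H₁) = Φ(0.7403) - Φ(-3.1797) ≈ 0.7697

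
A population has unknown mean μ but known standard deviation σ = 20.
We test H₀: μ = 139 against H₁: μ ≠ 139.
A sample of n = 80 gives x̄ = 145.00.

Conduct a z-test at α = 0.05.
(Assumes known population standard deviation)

Answer: z = 2.6832, reject H₀

Derivation:
Standard error: SE = σ/√n = 20/√80 = 2.2361
z-statistic: z = (x̄ - μ₀)/SE = (145.00 - 139)/2.2361 = 2.6832
Critical value: ±1.960
p-value = 0.0073
Decision: reject H₀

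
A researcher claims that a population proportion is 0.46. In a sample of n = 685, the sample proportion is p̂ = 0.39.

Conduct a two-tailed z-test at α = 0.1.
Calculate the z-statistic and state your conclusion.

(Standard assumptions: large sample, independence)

H₀: p = 0.46, H₁: p ≠ 0.46
Standard error: SE = √(p₀(1-p₀)/n) = √(0.46×0.54/685) = 0.019043
z-statistic: z = (p̂ - p₀)/SE = (0.39 - 0.46)/0.019043 = -3.6759
Critical value: z_0.05 = ±1.645
p-value = 0.0002
Decision: reject H₀ at α = 0.1

Answer: z = -3.6759, reject H₀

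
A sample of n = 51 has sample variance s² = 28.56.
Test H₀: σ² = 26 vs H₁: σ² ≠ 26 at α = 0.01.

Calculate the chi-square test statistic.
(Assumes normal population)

Answer: χ² = 54.9231, fail to reject H₀

Derivation:
df = n - 1 = 50
χ² = (n-1)s²/σ₀² = 50×28.56/26 = 54.9231
Critical values: χ²_{0.995,50} = 27.991, χ²_{0.005,50} = 79.490
Rejection region: χ² < 27.991 or χ² > 79.490
Decision: fail to reject H₀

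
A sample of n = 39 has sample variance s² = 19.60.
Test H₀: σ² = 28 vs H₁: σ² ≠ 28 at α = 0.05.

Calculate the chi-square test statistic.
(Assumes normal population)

Answer: χ² = 26.6000, fail to reject H₀

Derivation:
df = n - 1 = 38
χ² = (n-1)s²/σ₀² = 38×19.60/28 = 26.6000
Critical values: χ²_{0.975,38} = 22.878, χ²_{0.025,38} = 56.896
Rejection region: χ² < 22.878 or χ² > 56.896
Decision: fail to reject H₀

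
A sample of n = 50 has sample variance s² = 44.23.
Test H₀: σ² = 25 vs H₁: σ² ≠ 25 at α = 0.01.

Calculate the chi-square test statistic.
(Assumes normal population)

Answer: χ² = 86.6908, reject H₀

Derivation:
df = n - 1 = 49
χ² = (n-1)s²/σ₀² = 49×44.23/25 = 86.6908
Critical values: χ²_{0.995,49} = 27.249, χ²_{0.005,49} = 78.231
Rejection region: χ² < 27.249 or χ² > 78.231
Decision: reject H₀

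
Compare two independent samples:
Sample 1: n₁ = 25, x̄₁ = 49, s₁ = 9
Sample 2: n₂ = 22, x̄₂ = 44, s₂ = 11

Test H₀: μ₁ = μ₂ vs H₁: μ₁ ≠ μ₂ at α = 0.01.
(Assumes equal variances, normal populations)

Pooled variance: s²_p = [24×9² + 21×11²]/(45) = 99.6667
s_p = 9.9833
SE = s_p×√(1/n₁ + 1/n₂) = 9.9833×√(1/25 + 1/22) = 2.9184
t = (x̄₁ - x̄₂)/SE = (49 - 44)/2.9184 = 1.7133
df = 45, t-critical = ±2.690
Decision: fail to reject H₀

Answer: t = 1.7133, fail to reject H₀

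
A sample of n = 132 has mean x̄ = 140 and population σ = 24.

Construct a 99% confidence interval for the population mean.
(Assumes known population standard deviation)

Answer: (134.6190, 145.3810)

Derivation:
Confidence level: 99%, α = 0.01
z_0.005 = 2.576
SE = σ/√n = 24/√132 = 2.0889
Margin of error = 2.576 × 2.0889 = 5.3810
CI: x̄ ± margin = 140 ± 5.3810
CI: (134.6190, 145.3810)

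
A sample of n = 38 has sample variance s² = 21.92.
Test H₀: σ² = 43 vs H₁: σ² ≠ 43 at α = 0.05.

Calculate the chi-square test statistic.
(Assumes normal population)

df = n - 1 = 37
χ² = (n-1)s²/σ₀² = 37×21.92/43 = 18.8614
Critical values: χ²_{0.975,37} = 22.106, χ²_{0.025,37} = 55.668
Rejection region: χ² < 22.106 or χ² > 55.668
Decision: reject H₀

Answer: χ² = 18.8614, reject H₀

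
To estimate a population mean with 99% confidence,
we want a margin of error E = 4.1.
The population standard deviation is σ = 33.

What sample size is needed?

z_0.005 = 2.576
n = (z×σ/E)² = (2.576×33/4.1)²
n = 429.8846
Round up: n = 430

Answer: n = 430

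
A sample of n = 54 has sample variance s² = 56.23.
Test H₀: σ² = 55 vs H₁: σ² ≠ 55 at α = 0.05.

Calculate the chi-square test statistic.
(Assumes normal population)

Answer: χ² = 54.1853, fail to reject H₀

Derivation:
df = n - 1 = 53
χ² = (n-1)s²/σ₀² = 53×56.23/55 = 54.1853
Critical values: χ²_{0.975,53} = 34.776, χ²_{0.025,53} = 75.002
Rejection region: χ² < 34.776 or χ² > 75.002
Decision: fail to reject H₀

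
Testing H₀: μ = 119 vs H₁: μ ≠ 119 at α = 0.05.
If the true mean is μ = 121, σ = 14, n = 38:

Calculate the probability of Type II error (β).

SE = σ/√n = 14/√38 = 2.2711
Critical values: μ₀ ± z_0.025×SE = 119 ± 1.960×2.2711
Acceptance region: (114.5486, 123.4514)
Under H₁ (μ = 121): z_high = (123.4514 - 121)/2.2711 = 1.0794, z_low = (114.5486 - 121)/2.2711 = -2.8406
β = P(not reject | H₁) = Φ(1.0794) - Φ(-2.8406) ≈ 0.8575

Answer: β ≈ 0.8575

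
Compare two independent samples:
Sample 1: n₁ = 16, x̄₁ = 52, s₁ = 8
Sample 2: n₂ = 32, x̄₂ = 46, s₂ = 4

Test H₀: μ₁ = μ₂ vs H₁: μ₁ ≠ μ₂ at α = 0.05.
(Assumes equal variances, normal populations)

Pooled variance: s²_p = [15×8² + 31×4²]/(46) = 31.6522
s_p = 5.6260
SE = s_p×√(1/n₁ + 1/n₂) = 5.6260×√(1/16 + 1/32) = 1.7226
t = (x̄₁ - x̄₂)/SE = (52 - 46)/1.7226 = 3.4831
df = 46, t-critical = ±2.013
Decision: reject H₀

Answer: t = 3.4831, reject H₀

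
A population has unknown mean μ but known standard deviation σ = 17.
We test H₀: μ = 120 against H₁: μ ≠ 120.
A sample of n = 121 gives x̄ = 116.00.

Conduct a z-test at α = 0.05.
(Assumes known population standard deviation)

Standard error: SE = σ/√n = 17/√121 = 1.5455
z-statistic: z = (x̄ - μ₀)/SE = (116.00 - 120)/1.5455 = -2.5882
Critical value: ±1.960
p-value = 0.0096
Decision: reject H₀

Answer: z = -2.5882, reject H₀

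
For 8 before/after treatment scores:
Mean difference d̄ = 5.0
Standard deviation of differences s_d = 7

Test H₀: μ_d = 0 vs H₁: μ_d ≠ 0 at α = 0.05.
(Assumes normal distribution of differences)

df = n - 1 = 7
SE = s_d/√n = 7/√8 = 2.4749
t = d̄/SE = 5.0/2.4749 = 2.0203
Critical value: t_{0.025,7} = ±2.365
p-value ≈ 0.0831
Decision: fail to reject H₀

Answer: t = 2.0203, fail to reject H₀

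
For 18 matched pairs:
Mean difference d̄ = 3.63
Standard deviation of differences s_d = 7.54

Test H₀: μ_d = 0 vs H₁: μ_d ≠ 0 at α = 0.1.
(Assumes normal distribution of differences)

df = n - 1 = 17
SE = s_d/√n = 7.54/√18 = 1.7772
t = d̄/SE = 3.63/1.7772 = 2.0425
Critical value: t_{0.05,17} = ±1.740
p-value ≈ 0.0569
Decision: reject H₀

Answer: t = 2.0425, reject H₀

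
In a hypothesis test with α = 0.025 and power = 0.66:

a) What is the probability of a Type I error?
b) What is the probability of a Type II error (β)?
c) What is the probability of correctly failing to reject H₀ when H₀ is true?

a) Type I error probability = α = 0.025
b) Power = P(reject H₀ | H₁ true) = 1 - β = 0.66, so Type II error probability = β = 1 - Power = 0.34
c) P(fail to reject H₀ | H₀ true) = 1 - α = 0.975

Answer: a) 0.025, b) 0.34, c) 0.975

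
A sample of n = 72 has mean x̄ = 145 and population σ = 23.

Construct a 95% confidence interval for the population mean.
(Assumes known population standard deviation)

Answer: (139.6872, 150.3128)

Derivation:
Confidence level: 95%, α = 0.05
z_0.025 = 1.960
SE = σ/√n = 23/√72 = 2.7106
Margin of error = 1.960 × 2.7106 = 5.3128
CI: x̄ ± margin = 145 ± 5.3128
CI: (139.6872, 150.3128)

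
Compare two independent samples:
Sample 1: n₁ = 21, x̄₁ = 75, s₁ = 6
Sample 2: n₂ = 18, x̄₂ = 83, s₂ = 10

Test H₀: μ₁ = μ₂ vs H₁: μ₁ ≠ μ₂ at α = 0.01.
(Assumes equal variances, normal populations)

Pooled variance: s²_p = [20×6² + 17×10²]/(37) = 65.4054
s_p = 8.0874
SE = s_p×√(1/n₁ + 1/n₂) = 8.0874×√(1/21 + 1/18) = 2.5977
t = (x̄₁ - x̄₂)/SE = (75 - 83)/2.5977 = -3.0796
df = 37, t-critical = ±2.715
Decision: reject H₀

Answer: t = -3.0796, reject H₀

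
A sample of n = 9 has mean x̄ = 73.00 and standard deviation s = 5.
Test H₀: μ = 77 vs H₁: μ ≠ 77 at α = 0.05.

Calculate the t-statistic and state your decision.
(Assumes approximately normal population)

df = n - 1 = 8
SE = s/√n = 5/√9 = 1.6667
t = (x̄ - μ₀)/SE = (73.00 - 77)/1.6667 = -2.4000
Critical value: t_{0.025,8} = ±2.306
p-value ≈ 0.0432
Decision: reject H₀

Answer: t = -2.4000, reject H₀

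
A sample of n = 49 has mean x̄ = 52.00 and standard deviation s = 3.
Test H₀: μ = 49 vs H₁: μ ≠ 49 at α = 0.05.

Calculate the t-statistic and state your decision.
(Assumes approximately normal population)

Answer: t = 6.9995, reject H₀

Derivation:
df = n - 1 = 48
SE = s/√n = 3/√49 = 0.4286
t = (x̄ - μ₀)/SE = (52.00 - 49)/0.4286 = 6.9995
Critical value: t_{0.025,48} = ±2.011
p-value < 0.0001
Decision: reject H₀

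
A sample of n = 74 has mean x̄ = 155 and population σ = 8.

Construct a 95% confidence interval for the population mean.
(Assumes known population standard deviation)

Confidence level: 95%, α = 0.05
z_0.025 = 1.960
SE = σ/√n = 8/√74 = 0.9300
Margin of error = 1.960 × 0.9300 = 1.8228
CI: x̄ ± margin = 155 ± 1.8228
CI: (153.1772, 156.8228)

Answer: (153.1772, 156.8228)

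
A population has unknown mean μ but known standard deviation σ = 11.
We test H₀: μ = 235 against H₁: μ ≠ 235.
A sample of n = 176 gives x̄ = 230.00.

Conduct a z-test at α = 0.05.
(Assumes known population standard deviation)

Answer: z = -6.0299, reject H₀

Derivation:
Standard error: SE = σ/√n = 11/√176 = 0.8292
z-statistic: z = (x̄ - μ₀)/SE = (230.00 - 235)/0.8292 = -6.0299
Critical value: ±1.960
p-value < 0.0001
Decision: reject H₀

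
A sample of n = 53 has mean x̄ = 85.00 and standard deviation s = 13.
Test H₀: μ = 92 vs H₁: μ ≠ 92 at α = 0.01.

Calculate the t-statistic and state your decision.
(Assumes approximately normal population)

Answer: t = -3.9200, reject H₀

Derivation:
df = n - 1 = 52
SE = s/√n = 13/√53 = 1.7857
t = (x̄ - μ₀)/SE = (85.00 - 92)/1.7857 = -3.9200
Critical value: t_{0.005,52} = ±2.674
p-value ≈ 0.0003
Decision: reject H₀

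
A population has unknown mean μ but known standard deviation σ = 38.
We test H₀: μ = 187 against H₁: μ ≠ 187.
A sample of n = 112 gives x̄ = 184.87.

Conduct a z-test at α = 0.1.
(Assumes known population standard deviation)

Standard error: SE = σ/√n = 38/√112 = 3.5907
z-statistic: z = (x̄ - μ₀)/SE = (184.87 - 187)/3.5907 = -0.5932
Critical value: ±1.645
p-value = 0.5530
Decision: fail to reject H₀

Answer: z = -0.5932, fail to reject H₀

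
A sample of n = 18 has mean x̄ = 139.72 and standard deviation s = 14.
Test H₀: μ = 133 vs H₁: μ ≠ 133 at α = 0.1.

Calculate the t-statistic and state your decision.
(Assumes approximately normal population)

Answer: t = 2.0365, reject H₀

Derivation:
df = n - 1 = 17
SE = s/√n = 14/√18 = 3.2998
t = (x̄ - μ₀)/SE = (139.72 - 133)/3.2998 = 2.0365
Critical value: t_{0.05,17} = ±1.740
p-value ≈ 0.0576
Decision: reject H₀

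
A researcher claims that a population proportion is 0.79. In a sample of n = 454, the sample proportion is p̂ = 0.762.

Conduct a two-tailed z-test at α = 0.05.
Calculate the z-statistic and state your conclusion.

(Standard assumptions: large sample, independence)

Answer: z = -1.4647, fail to reject H₀

Derivation:
H₀: p = 0.79, H₁: p ≠ 0.79
Standard error: SE = √(p₀(1-p₀)/n) = √(0.79×0.21/454) = 0.019116
z-statistic: z = (p̂ - p₀)/SE = (0.762 - 0.79)/0.019116 = -1.4647
Critical value: z_0.025 = ±1.960
p-value = 0.1430
Decision: fail to reject H₀ at α = 0.05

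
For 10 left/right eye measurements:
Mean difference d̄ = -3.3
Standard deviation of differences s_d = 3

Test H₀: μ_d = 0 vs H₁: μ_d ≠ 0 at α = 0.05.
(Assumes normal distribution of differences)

df = n - 1 = 9
SE = s_d/√n = 3/√10 = 0.9487
t = d̄/SE = -3.3/0.9487 = -3.4784
Critical value: t_{0.025,9} = ±2.262
p-value ≈ 0.0070
Decision: reject H₀

Answer: t = -3.4784, reject H₀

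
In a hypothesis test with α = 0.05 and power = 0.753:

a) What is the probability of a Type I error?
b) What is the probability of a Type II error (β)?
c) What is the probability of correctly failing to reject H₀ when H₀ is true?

a) Type I error probability = α = 0.05
b) Power = P(reject H₀ | H₁ true) = 1 - β = 0.753, so Type II error probability = β = 1 - Power = 0.247
c) P(fail to reject H₀ | H₀ true) = 1 - α = 0.95

Answer: a) 0.05, b) 0.247, c) 0.95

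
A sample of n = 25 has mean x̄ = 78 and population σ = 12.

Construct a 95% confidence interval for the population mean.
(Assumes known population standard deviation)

Answer: (73.2960, 82.7040)

Derivation:
Confidence level: 95%, α = 0.05
z_0.025 = 1.960
SE = σ/√n = 12/√25 = 2.4000
Margin of error = 1.960 × 2.4000 = 4.7040
CI: x̄ ± margin = 78 ± 4.7040
CI: (73.2960, 82.7040)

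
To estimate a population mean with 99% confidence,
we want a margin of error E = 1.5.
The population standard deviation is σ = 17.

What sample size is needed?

z_0.005 = 2.576
n = (z×σ/E)² = (2.576×17/1.5)²
n = 852.3286
Round up: n = 853

Answer: n = 853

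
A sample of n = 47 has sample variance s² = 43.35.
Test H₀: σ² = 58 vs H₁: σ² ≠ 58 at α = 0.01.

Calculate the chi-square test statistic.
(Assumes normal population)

Answer: χ² = 34.3810, fail to reject H₀

Derivation:
df = n - 1 = 46
χ² = (n-1)s²/σ₀² = 46×43.35/58 = 34.3810
Critical values: χ²_{0.995,46} = 25.041, χ²_{0.005,46} = 74.437
Rejection region: χ² < 25.041 or χ² > 74.437
Decision: fail to reject H₀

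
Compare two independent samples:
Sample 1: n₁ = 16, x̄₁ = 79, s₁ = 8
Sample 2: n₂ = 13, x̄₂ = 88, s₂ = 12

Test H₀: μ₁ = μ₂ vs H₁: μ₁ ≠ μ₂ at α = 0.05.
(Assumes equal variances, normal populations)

Pooled variance: s²_p = [15×8² + 12×12²]/(27) = 99.5556
s_p = 9.9778
SE = s_p×√(1/n₁ + 1/n₂) = 9.9778×√(1/16 + 1/13) = 3.7257
t = (x̄₁ - x̄₂)/SE = (79 - 88)/3.7257 = -2.4157
df = 27, t-critical = ±2.052
Decision: reject H₀

Answer: t = -2.4157, reject H₀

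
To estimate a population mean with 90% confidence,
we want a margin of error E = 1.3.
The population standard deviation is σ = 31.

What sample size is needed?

Answer: n = 1539

Derivation:
z_0.05 = 1.645
n = (z×σ/E)² = (1.645×31/1.3)²
n = 1538.7515
Round up: n = 1539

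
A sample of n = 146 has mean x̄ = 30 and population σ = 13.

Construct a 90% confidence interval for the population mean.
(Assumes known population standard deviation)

Confidence level: 90%, α = 0.1
z_0.05 = 1.645
SE = σ/√n = 13/√146 = 1.0759
Margin of error = 1.645 × 1.0759 = 1.7699
CI: x̄ ± margin = 30 ± 1.7699
CI: (28.2301, 31.7699)

Answer: (28.2301, 31.7699)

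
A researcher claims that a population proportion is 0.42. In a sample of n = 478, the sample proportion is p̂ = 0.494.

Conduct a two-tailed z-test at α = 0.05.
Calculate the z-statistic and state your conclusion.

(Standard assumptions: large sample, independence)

Answer: z = 3.2780, reject H₀

Derivation:
H₀: p = 0.42, H₁: p ≠ 0.42
Standard error: SE = √(p₀(1-p₀)/n) = √(0.42×0.58/478) = 0.022575
z-statistic: z = (p̂ - p₀)/SE = (0.494 - 0.42)/0.022575 = 3.2780
Critical value: z_0.025 = ±1.960
p-value = 0.0010
Decision: reject H₀ at α = 0.05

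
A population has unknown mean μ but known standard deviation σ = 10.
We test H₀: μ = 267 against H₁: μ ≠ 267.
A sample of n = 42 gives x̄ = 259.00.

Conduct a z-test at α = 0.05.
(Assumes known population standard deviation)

Answer: z = -5.1847, reject H₀

Derivation:
Standard error: SE = σ/√n = 10/√42 = 1.5430
z-statistic: z = (x̄ - μ₀)/SE = (259.00 - 267)/1.5430 = -5.1847
Critical value: ±1.960
p-value < 0.0001
Decision: reject H₀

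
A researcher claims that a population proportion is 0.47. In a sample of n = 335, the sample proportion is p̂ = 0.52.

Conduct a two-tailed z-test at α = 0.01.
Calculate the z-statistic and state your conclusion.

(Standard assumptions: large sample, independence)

Answer: z = 1.8336, fail to reject H₀

Derivation:
H₀: p = 0.47, H₁: p ≠ 0.47
Standard error: SE = √(p₀(1-p₀)/n) = √(0.47×0.53/335) = 0.027269
z-statistic: z = (p̂ - p₀)/SE = (0.52 - 0.47)/0.027269 = 1.8336
Critical value: z_0.005 = ±2.576
p-value = 0.0667
Decision: fail to reject H₀ at α = 0.01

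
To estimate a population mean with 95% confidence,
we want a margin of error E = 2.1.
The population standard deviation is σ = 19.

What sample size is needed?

Answer: n = 315

Derivation:
z_0.025 = 1.960
n = (z×σ/E)² = (1.960×19/2.1)²
n = 314.4711
Round up: n = 315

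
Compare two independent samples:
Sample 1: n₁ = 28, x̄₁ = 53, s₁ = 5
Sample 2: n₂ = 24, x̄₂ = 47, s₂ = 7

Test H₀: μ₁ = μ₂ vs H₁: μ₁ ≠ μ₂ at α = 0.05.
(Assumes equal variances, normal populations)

Answer: t = 3.5928, reject H₀

Derivation:
Pooled variance: s²_p = [27×5² + 23×7²]/(50) = 36.0400
s_p = 6.0033
SE = s_p×√(1/n₁ + 1/n₂) = 6.0033×√(1/28 + 1/24) = 1.6700
t = (x̄₁ - x̄₂)/SE = (53 - 47)/1.6700 = 3.5928
df = 50, t-critical = ±2.009
Decision: reject H₀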